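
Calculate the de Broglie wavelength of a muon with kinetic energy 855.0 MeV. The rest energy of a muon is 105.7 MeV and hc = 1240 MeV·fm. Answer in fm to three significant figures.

λ = 1.30 fm

Total energy E = KE + m₀c² = 855.0 + 105.7 = 960.7 MeV.
(pc)² = E² − (m₀c²)² = (960.7)² − (105.7)² = 9.118 × 10⁵ MeV², so pc = 954.9 MeV.
λ = hc/(pc) = 1240 MeV·fm / 954.9 MeV = 1.30 fm.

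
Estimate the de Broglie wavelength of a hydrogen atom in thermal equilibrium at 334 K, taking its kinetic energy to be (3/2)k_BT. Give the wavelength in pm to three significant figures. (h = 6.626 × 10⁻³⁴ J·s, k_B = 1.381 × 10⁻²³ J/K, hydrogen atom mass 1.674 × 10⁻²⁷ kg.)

λ = 138 pm

KE = (3/2)k_BT = 1.5 × 1.381 × 10⁻²³ × 334 = 6.919 × 10⁻²¹ J.
p = √(2mKE) = √(2 × 1.674 × 10⁻²⁷ × 6.919 × 10⁻²¹) = 4.813 × 10⁻²⁴ kg·m/s.
λ = h/p = 1.38 × 10⁻¹⁰ m = 138 pm.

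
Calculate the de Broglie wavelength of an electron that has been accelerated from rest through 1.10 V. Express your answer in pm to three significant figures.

KE = eV = 1.602 × 10⁻¹⁹ × 1.100 = 1.762 × 10⁻¹⁹ J.
p = √(2mKE) = √(2 × 9.109 × 10⁻³¹ × 1.762 × 10⁻¹⁹) = 5.666 × 10⁻²⁵ kg·m/s.
λ = h/p = 6.626 × 10⁻³⁴ / 5.666 × 10⁻²⁵ = 1.17 × 10⁻⁹ m = 1170 pm.

λ = 1170 pm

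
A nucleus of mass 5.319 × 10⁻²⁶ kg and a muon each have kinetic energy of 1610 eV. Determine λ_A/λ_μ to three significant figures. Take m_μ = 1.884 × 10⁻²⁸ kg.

At fixed KE, p = √(2mKE) so λ = h/p ∝ 1/√m.
λ_A/λ_μ = √(m_μ/m_A) = √(1.884 × 10⁻²⁸/5.319 × 10⁻²⁶) = √(3.542 × 10⁻³) = 0.0595.

λ_A/λ_μ = 0.0595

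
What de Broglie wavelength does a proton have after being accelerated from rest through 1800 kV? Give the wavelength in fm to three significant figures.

λ = 21.3 fm

KE = eV = 1.602 × 10⁻¹⁹ × 1.800 × 10⁶ = 2.884 × 10⁻¹³ J.
p = √(2mKE) = √(2 × 1.673 × 10⁻²⁷ × 2.884 × 10⁻¹³) = 3.106 × 10⁻²⁰ kg·m/s.
λ = h/p = 6.626 × 10⁻³⁴ / 3.106 × 10⁻²⁰ = 2.13 × 10⁻¹⁴ m = 21.3 fm.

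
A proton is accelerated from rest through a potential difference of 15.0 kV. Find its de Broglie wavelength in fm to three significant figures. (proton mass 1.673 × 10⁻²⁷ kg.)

KE = eV = 1.602 × 10⁻¹⁹ × 1.500 × 10⁴ = 2.403 × 10⁻¹⁵ J.
p = √(2mKE) = √(2 × 1.673 × 10⁻²⁷ × 2.403 × 10⁻¹⁵) = 2.836 × 10⁻²¹ kg·m/s.
λ = h/p = 6.626 × 10⁻³⁴ / 2.836 × 10⁻²¹ = 2.34 × 10⁻¹³ m = 234 fm.

λ = 234 fm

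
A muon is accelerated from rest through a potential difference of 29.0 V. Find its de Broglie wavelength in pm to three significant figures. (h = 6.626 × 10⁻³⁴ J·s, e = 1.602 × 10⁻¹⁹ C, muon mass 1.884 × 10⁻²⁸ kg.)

λ = 15.8 pm

KE = eV = 1.602 × 10⁻¹⁹ × 29.00 = 4.646 × 10⁻¹⁸ J.
p = √(2mKE) = √(2 × 1.884 × 10⁻²⁸ × 4.646 × 10⁻¹⁸) = 4.184 × 10⁻²³ kg·m/s.
λ = h/p = 6.626 × 10⁻³⁴ / 4.184 × 10⁻²³ = 1.58 × 10⁻¹¹ m = 15.8 pm.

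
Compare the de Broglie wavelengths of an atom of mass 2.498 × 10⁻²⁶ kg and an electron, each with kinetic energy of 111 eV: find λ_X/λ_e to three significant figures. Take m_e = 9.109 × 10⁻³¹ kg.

At fixed KE, p = √(2mKE) so λ = h/p ∝ 1/√m.
λ_X/λ_e = √(m_e/m_X) = √(9.109 × 10⁻³¹/2.498 × 10⁻²⁶) = √(3.647 × 10⁻⁵) = 6.04 × 10⁻³.

λ_X/λ_e = 6.04 × 10⁻³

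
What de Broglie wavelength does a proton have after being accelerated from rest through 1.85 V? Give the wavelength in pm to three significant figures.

λ = 21.0 pm

KE = eV = 1.602 × 10⁻¹⁹ × 1.850 = 2.964 × 10⁻¹⁹ J.
p = √(2mKE) = √(2 × 1.673 × 10⁻²⁷ × 2.964 × 10⁻¹⁹) = 3.149 × 10⁻²³ kg·m/s.
λ = h/p = 6.626 × 10⁻³⁴ / 3.149 × 10⁻²³ = 2.10 × 10⁻¹¹ m = 21.0 pm.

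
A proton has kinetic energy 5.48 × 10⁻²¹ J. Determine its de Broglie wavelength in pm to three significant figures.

λ = 155 pm

p = √(2mKE) = √(2 × 1.673 × 10⁻²⁷ × 5.480 × 10⁻²¹) = 4.282 × 10⁻²⁴ kg·m/s.
λ = h/p = 6.626 × 10⁻³⁴ / 4.282 × 10⁻²⁴ = 1.55 × 10⁻¹⁰ m = 155 pm.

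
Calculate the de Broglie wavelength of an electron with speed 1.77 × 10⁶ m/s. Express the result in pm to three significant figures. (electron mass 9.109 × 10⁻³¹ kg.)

p = mv = 9.109 × 10⁻³¹ × 1.77 × 10⁶ = 1.612 × 10⁻²⁴ kg·m/s.
λ = h/p = 6.626 × 10⁻³⁴ / 1.612 × 10⁻²⁴ = 4.11 × 10⁻¹⁰ m = 411 pm.

λ = 411 pm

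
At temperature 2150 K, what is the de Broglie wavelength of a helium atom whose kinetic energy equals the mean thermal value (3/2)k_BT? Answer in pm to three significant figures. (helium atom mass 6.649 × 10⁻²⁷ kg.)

λ = 27.2 pm

KE = (3/2)k_BT = 1.5 × 1.381 × 10⁻²³ × 2150 = 4.454 × 10⁻²⁰ J.
p = √(2mKE) = √(2 × 6.649 × 10⁻²⁷ × 4.454 × 10⁻²⁰) = 2.434 × 10⁻²³ kg·m/s.
λ = h/p = 2.72 × 10⁻¹¹ m = 27.2 pm.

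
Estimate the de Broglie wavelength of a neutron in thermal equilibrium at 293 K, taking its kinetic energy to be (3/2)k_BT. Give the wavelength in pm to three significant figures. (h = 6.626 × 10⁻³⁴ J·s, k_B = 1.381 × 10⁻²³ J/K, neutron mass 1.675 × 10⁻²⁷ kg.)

λ = 147 pm

KE = (3/2)k_BT = 1.5 × 1.381 × 10⁻²³ × 293 = 6.069 × 10⁻²¹ J.
p = √(2mKE) = √(2 × 1.675 × 10⁻²⁷ × 6.069 × 10⁻²¹) = 4.509 × 10⁻²⁴ kg·m/s.
λ = h/p = 1.47 × 10⁻¹⁰ m = 147 pm.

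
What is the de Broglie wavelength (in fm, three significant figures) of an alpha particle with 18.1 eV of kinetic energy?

KE = 18.1 eV = 2.900 × 10⁻¹⁸ J.
p = √(2mKE) = √(2 × 6.645 × 10⁻²⁷ × 2.900 × 10⁻¹⁸) = 1.963 × 10⁻²² kg·m/s.
λ = h/p = 6.626 × 10⁻³⁴ / 1.963 × 10⁻²² = 3.38 × 10⁻¹² m = 3380 fm.

λ = 3380 fm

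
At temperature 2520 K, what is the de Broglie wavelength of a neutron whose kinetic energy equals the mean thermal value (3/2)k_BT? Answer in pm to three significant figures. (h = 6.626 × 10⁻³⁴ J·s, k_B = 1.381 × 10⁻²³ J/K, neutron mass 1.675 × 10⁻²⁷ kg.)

λ = 50.1 pm

KE = (3/2)k_BT = 1.5 × 1.381 × 10⁻²³ × 2520 = 5.220 × 10⁻²⁰ J.
p = √(2mKE) = √(2 × 1.675 × 10⁻²⁷ × 5.220 × 10⁻²⁰) = 1.322 × 10⁻²³ kg·m/s.
λ = h/p = 5.01 × 10⁻¹¹ m = 50.1 pm.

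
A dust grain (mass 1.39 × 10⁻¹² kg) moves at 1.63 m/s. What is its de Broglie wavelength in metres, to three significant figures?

λ = 2.92 × 10⁻²² m

p = mv = 1.39 × 10⁻¹² × 1.63 = 2.266 × 10⁻¹² kg·m/s.
λ = h/p = 6.626 × 10⁻³⁴ / 2.266 × 10⁻¹² = 2.92 × 10⁻²² m.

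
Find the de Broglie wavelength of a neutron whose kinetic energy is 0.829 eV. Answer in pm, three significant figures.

λ = 31.4 pm

KE = 0.829 eV = 1.328 × 10⁻¹⁹ J.
p = √(2mKE) = √(2 × 1.675 × 10⁻²⁷ × 1.328 × 10⁻¹⁹) = 2.109 × 10⁻²³ kg·m/s.
λ = h/p = 6.626 × 10⁻³⁴ / 2.109 × 10⁻²³ = 3.14 × 10⁻¹¹ m = 31.4 pm.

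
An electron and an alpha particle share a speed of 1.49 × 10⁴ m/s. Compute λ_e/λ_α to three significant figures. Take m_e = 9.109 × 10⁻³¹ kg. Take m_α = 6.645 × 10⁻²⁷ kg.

At fixed v, p = mv so λ = h/(mv) ∝ 1/m.
λ_e/λ_α = m_α/m_e = 6.645 × 10⁻²⁷/9.109 × 10⁻³¹ = 7290.

λ_e/λ_α = 7290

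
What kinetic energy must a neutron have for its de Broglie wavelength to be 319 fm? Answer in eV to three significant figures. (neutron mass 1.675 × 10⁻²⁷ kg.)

p = h/λ = 6.626 × 10⁻³⁴ / 3.190 × 10⁻¹³ = 2.077 × 10⁻²¹ kg·m/s.
KE = p²/(2m) = (2.077 × 10⁻²¹)² / (2 × 1.675 × 10⁻²⁷) = 1.288 × 10⁻¹⁵ J = 8040 eV.

KE = 8040 eV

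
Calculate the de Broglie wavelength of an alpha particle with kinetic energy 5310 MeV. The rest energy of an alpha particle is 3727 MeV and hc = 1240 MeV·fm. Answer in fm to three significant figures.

Total energy E = KE + m₀c² = 5310 + 3727 = 9037 MeV.
(pc)² = E² − (m₀c²)² = (9037)² − (3727)² = 6.778 × 10⁷ MeV², so pc = 8233 MeV.
λ = hc/(pc) = 1240 MeV·fm / 8233 MeV = 0.151 fm.

λ = 0.151 fm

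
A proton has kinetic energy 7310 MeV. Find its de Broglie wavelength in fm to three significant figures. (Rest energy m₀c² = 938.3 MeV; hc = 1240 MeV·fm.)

Total energy E = KE + m₀c² = 7310 + 938.3 = 8248.3 MeV.
(pc)² = E² − (m₀c²)² = (8248.3)² − (938.3)² = 6.715 × 10⁷ MeV², so pc = 8195 MeV.
λ = hc/(pc) = 1240 MeV·fm / 8195 MeV = 0.151 fm.

λ = 0.151 fm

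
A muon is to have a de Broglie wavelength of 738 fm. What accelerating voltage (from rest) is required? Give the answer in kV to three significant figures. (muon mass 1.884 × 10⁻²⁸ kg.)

V = 13.4 kV

p = h/λ = 6.626 × 10⁻³⁴ / 7.380 × 10⁻¹³ = 8.978 × 10⁻²² kg·m/s.
KE = p²/(2m) = 2.139 × 10⁻¹⁵ J.
V = KE/e = 2.139 × 10⁻¹⁵ / (1.602 × 10⁻¹⁹) = 13.4 kV.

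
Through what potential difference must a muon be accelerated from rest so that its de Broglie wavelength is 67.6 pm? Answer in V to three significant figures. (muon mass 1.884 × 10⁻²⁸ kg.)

p = h/λ = 6.626 × 10⁻³⁴ / 6.760 × 10⁻¹¹ = 9.802 × 10⁻²⁴ kg·m/s.
KE = p²/(2m) = 2.550 × 10⁻¹⁹ J.
V = KE/e = 2.550 × 10⁻¹⁹ / (1.602 × 10⁻¹⁹) = 1.59 V.

V = 1.59 V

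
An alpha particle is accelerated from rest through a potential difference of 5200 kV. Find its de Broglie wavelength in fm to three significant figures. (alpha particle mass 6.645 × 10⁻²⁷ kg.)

λ = 4.45 fm

KE = 2eV = 2 × 1.602 × 10⁻¹⁹ × 5.200 × 10⁶ = 1.666 × 10⁻¹² J.
p = √(2mKE) = √(2 × 6.645 × 10⁻²⁷ × 1.666 × 10⁻¹²) = 1.488 × 10⁻¹⁹ kg·m/s.
λ = h/p = 6.626 × 10⁻³⁴ / 1.488 × 10⁻¹⁹ = 4.45 × 10⁻¹⁵ m = 4.45 fm.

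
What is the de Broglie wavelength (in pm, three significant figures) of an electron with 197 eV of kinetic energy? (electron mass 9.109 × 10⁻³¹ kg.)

KE = 197 eV = 3.156 × 10⁻¹⁷ J.
p = √(2mKE) = √(2 × 9.109 × 10⁻³¹ × 3.156 × 10⁻¹⁷) = 7.583 × 10⁻²⁴ kg·m/s.
λ = h/p = 6.626 × 10⁻³⁴ / 7.583 × 10⁻²⁴ = 8.74 × 10⁻¹¹ m = 87.4 pm.

λ = 87.4 pm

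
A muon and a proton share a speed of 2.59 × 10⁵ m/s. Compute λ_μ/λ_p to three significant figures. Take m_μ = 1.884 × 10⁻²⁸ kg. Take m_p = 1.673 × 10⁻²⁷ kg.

At fixed v, p = mv so λ = h/(mv) ∝ 1/m.
λ_μ/λ_p = m_p/m_μ = 1.673 × 10⁻²⁷/1.884 × 10⁻²⁸ = 8.88.

λ_μ/λ_p = 8.88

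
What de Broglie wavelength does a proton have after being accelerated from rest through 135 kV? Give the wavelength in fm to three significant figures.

KE = eV = 1.602 × 10⁻¹⁹ × 1.350 × 10⁵ = 2.163 × 10⁻¹⁴ J.
p = √(2mKE) = √(2 × 1.673 × 10⁻²⁷ × 2.163 × 10⁻¹⁴) = 8.507 × 10⁻²¹ kg·m/s.
λ = h/p = 6.626 × 10⁻³⁴ / 8.507 × 10⁻²¹ = 7.79 × 10⁻¹⁴ m = 77.9 fm.

λ = 77.9 fm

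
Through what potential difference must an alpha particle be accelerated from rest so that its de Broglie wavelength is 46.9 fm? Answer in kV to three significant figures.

p = h/λ = 6.626 × 10⁻³⁴ / 4.690 × 10⁻¹⁴ = 1.413 × 10⁻²⁰ kg·m/s.
KE = p²/(2m) = 1.502 × 10⁻¹⁴ J.
V = KE/2e = 1.502 × 10⁻¹⁴ / (2 × 1.602 × 10⁻¹⁹) = 46.9 kV.

V = 46.9 kV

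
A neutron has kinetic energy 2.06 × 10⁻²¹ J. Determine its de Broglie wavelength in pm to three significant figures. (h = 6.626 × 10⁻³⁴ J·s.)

λ = 252 pm

p = √(2mKE) = √(2 × 1.675 × 10⁻²⁷ × 2.060 × 10⁻²¹) = 2.627 × 10⁻²⁴ kg·m/s.
λ = h/p = 6.626 × 10⁻³⁴ / 2.627 × 10⁻²⁴ = 2.52 × 10⁻¹⁰ m = 252 pm.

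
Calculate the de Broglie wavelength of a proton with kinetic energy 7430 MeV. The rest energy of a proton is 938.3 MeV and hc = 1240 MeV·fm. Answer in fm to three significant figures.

λ = 0.149 fm

Total energy E = KE + m₀c² = 7430 + 938.3 = 8368.3 MeV.
(pc)² = E² − (m₀c²)² = (8368.3)² − (938.3)² = 6.915 × 10⁷ MeV², so pc = 8316 MeV.
λ = hc/(pc) = 1240 MeV·fm / 8316 MeV = 0.149 fm.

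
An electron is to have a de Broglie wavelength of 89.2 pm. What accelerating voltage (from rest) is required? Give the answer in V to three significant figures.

V = 189 V

p = h/λ = 6.626 × 10⁻³⁴ / 8.920 × 10⁻¹¹ = 7.428 × 10⁻²⁴ kg·m/s.
KE = p²/(2m) = 3.029 × 10⁻¹⁷ J.
V = KE/e = 3.029 × 10⁻¹⁷ / (1.602 × 10⁻¹⁹) = 189 V.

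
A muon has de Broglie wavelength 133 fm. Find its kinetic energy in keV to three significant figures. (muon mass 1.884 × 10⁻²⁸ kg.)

KE = 411 keV

p = h/λ = 6.626 × 10⁻³⁴ / 1.330 × 10⁻¹³ = 4.982 × 10⁻²¹ kg·m/s.
KE = p²/(2m) = (4.982 × 10⁻²¹)² / (2 × 1.884 × 10⁻²⁸) = 6.587 × 10⁻¹⁴ J = 411 keV.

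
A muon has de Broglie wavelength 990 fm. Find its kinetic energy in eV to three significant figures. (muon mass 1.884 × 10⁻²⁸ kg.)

KE = 7420 eV

p = h/λ = 6.626 × 10⁻³⁴ / 9.900 × 10⁻¹³ = 6.693 × 10⁻²² kg·m/s.
KE = p²/(2m) = (6.693 × 10⁻²²)² / (2 × 1.884 × 10⁻²⁸) = 1.189 × 10⁻¹⁵ J = 7420 eV.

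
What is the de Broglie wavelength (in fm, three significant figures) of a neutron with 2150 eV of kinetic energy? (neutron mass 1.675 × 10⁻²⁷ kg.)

λ = 617 fm

KE = 2150 eV = 3.444 × 10⁻¹⁶ J.
p = √(2mKE) = √(2 × 1.675 × 10⁻²⁷ × 3.444 × 10⁻¹⁶) = 1.074 × 10⁻²¹ kg·m/s.
λ = h/p = 6.626 × 10⁻³⁴ / 1.074 × 10⁻²¹ = 6.17 × 10⁻¹³ m = 617 fm.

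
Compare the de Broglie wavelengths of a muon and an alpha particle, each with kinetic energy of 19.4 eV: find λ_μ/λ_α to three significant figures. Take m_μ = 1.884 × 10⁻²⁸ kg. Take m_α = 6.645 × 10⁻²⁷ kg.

λ_μ/λ_α = 5.94

At fixed KE, p = √(2mKE) so λ = h/p ∝ 1/√m.
λ_μ/λ_α = √(m_α/m_μ) = √(6.645 × 10⁻²⁷/1.884 × 10⁻²⁸) = √(35.27) = 5.94.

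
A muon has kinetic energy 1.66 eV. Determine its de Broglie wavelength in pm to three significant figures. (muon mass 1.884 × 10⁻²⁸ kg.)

KE = 1.66 eV = 2.659 × 10⁻¹⁹ J.
p = √(2mKE) = √(2 × 1.884 × 10⁻²⁸ × 2.659 × 10⁻¹⁹) = 1.001 × 10⁻²³ kg·m/s.
λ = h/p = 6.626 × 10⁻³⁴ / 1.001 × 10⁻²³ = 6.62 × 10⁻¹¹ m = 66.2 pm.

λ = 66.2 pm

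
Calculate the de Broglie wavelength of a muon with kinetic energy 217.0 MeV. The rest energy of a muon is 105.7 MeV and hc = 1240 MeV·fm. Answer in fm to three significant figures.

Total energy E = KE + m₀c² = 217.0 + 105.7 = 322.7 MeV.
(pc)² = E² − (m₀c²)² = (322.7)² − (105.7)² = 9.296 × 10⁴ MeV², so pc = 304.9 MeV.
λ = hc/(pc) = 1240 MeV·fm / 304.9 MeV = 4.07 fm.

λ = 4.07 fm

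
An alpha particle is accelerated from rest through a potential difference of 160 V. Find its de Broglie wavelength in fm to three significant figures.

KE = 2eV = 2 × 1.602 × 10⁻¹⁹ × 160.0 = 5.126 × 10⁻¹⁷ J.
p = √(2mKE) = √(2 × 6.645 × 10⁻²⁷ × 5.126 × 10⁻¹⁷) = 8.254 × 10⁻²² kg·m/s.
λ = h/p = 6.626 × 10⁻³⁴ / 8.254 × 10⁻²² = 8.03 × 10⁻¹³ m = 803 fm.

λ = 803 fm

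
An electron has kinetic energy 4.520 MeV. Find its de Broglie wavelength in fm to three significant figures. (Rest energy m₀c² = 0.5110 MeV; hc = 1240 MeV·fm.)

λ = 248 fm

Total energy E = KE + m₀c² = 4.520 + 0.5110 = 5.0310 MeV.
(pc)² = E² − (m₀c²)² = (5.0310)² − (0.5110)² = 25.05 MeV², so pc = 5.005 MeV.
λ = hc/(pc) = 1240 MeV·fm / 5.005 MeV = 248 fm.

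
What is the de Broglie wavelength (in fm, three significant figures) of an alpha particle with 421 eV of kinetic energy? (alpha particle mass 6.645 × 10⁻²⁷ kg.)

KE = 421 eV = 6.744 × 10⁻¹⁷ J.
p = √(2mKE) = √(2 × 6.645 × 10⁻²⁷ × 6.744 × 10⁻¹⁷) = 9.467 × 10⁻²² kg·m/s.
λ = h/p = 6.626 × 10⁻³⁴ / 9.467 × 10⁻²² = 7.00 × 10⁻¹³ m = 700 fm.

λ = 700 fm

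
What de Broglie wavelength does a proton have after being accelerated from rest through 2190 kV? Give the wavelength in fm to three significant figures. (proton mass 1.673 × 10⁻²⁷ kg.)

KE = eV = 1.602 × 10⁻¹⁹ × 2.190 × 10⁶ = 3.508 × 10⁻¹³ J.
p = √(2mKE) = √(2 × 1.673 × 10⁻²⁷ × 3.508 × 10⁻¹³) = 3.426 × 10⁻²⁰ kg·m/s.
λ = h/p = 6.626 × 10⁻³⁴ / 3.426 × 10⁻²⁰ = 1.93 × 10⁻¹⁴ m = 19.3 fm.

λ = 19.3 fm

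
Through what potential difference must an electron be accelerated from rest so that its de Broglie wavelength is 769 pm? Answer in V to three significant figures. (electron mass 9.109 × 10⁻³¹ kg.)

p = h/λ = 6.626 × 10⁻³⁴ / 7.690 × 10⁻¹⁰ = 8.616 × 10⁻²⁵ kg·m/s.
KE = p²/(2m) = 4.075 × 10⁻¹⁹ J.
V = KE/e = 4.075 × 10⁻¹⁹ / (1.602 × 10⁻¹⁹) = 2.54 V.

V = 2.54 V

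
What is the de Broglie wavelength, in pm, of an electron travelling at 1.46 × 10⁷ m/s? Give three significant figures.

p = mv = 9.109 × 10⁻³¹ × 1.46 × 10⁷ = 1.330 × 10⁻²³ kg·m/s.
λ = h/p = 6.626 × 10⁻³⁴ / 1.330 × 10⁻²³ = 4.98 × 10⁻¹¹ m = 49.8 pm.

λ = 49.8 pm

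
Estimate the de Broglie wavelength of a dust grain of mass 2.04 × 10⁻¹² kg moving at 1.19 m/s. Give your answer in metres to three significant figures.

λ = 2.73 × 10⁻²² m

p = mv = 2.04 × 10⁻¹² × 1.19 = 2.428 × 10⁻¹² kg·m/s.
λ = h/p = 6.626 × 10⁻³⁴ / 2.428 × 10⁻¹² = 2.73 × 10⁻²² m.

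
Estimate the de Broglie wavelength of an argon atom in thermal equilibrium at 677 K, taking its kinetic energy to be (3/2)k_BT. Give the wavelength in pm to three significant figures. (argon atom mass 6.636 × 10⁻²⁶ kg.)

λ = 15.4 pm

KE = (3/2)k_BT = 1.5 × 1.381 × 10⁻²³ × 677 = 1.402 × 10⁻²⁰ J.
p = √(2mKE) = √(2 × 6.636 × 10⁻²⁶ × 1.402 × 10⁻²⁰) = 4.314 × 10⁻²³ kg·m/s.
λ = h/p = 1.54 × 10⁻¹¹ m = 15.4 pm.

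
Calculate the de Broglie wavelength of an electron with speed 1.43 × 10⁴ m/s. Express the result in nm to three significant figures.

λ = 50.9 nm

p = mv = 9.109 × 10⁻³¹ × 1.43 × 10⁴ = 1.303 × 10⁻²⁶ kg·m/s.
λ = h/p = 6.626 × 10⁻³⁴ / 1.303 × 10⁻²⁶ = 5.09 × 10⁻⁸ m = 50.9 nm.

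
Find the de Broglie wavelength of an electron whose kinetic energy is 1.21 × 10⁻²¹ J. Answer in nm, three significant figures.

p = √(2mKE) = √(2 × 9.109 × 10⁻³¹ × 1.210 × 10⁻²¹) = 4.695 × 10⁻²⁶ kg·m/s.
λ = h/p = 6.626 × 10⁻³⁴ / 4.695 × 10⁻²⁶ = 1.41 × 10⁻⁸ m = 14.1 nm.

λ = 14.1 nm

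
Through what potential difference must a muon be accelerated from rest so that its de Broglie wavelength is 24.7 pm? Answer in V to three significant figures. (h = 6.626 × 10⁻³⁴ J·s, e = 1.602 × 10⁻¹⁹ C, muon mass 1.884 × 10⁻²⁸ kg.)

p = h/λ = 6.626 × 10⁻³⁴ / 2.470 × 10⁻¹¹ = 2.683 × 10⁻²³ kg·m/s.
KE = p²/(2m) = 1.910 × 10⁻¹⁸ J.
V = KE/e = 1.910 × 10⁻¹⁸ / (1.602 × 10⁻¹⁹) = 11.9 V.

V = 11.9 V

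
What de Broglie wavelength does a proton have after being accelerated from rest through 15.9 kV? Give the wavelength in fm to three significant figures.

λ = 227 fm

KE = eV = 1.602 × 10⁻¹⁹ × 1.590 × 10⁴ = 2.547 × 10⁻¹⁵ J.
p = √(2mKE) = √(2 × 1.673 × 10⁻²⁷ × 2.547 × 10⁻¹⁵) = 2.919 × 10⁻²¹ kg·m/s.
λ = h/p = 6.626 × 10⁻³⁴ / 2.919 × 10⁻²¹ = 2.27 × 10⁻¹³ m = 227 fm.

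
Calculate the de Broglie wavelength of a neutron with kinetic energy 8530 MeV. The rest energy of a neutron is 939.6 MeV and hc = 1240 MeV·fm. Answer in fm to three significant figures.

Total energy E = KE + m₀c² = 8530 + 939.6 = 9469.6 MeV.
(pc)² = E² − (m₀c²)² = (9469.6)² − (939.6)² = 8.879 × 10⁷ MeV², so pc = 9423 MeV.
λ = hc/(pc) = 1240 MeV·fm / 9423 MeV = 0.132 fm.

λ = 0.132 fm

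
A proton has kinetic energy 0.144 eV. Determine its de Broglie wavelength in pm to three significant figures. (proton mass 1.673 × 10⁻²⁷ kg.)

λ = 75.4 pm

KE = 0.144 eV = 2.307 × 10⁻²⁰ J.
p = √(2mKE) = √(2 × 1.673 × 10⁻²⁷ × 2.307 × 10⁻²⁰) = 8.786 × 10⁻²⁴ kg·m/s.
λ = h/p = 6.626 × 10⁻³⁴ / 8.786 × 10⁻²⁴ = 7.54 × 10⁻¹¹ m = 75.4 pm.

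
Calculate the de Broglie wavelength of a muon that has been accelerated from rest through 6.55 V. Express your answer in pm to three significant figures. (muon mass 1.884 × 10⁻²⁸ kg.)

KE = eV = 1.602 × 10⁻¹⁹ × 6.550 = 1.049 × 10⁻¹⁸ J.
p = √(2mKE) = √(2 × 1.884 × 10⁻²⁸ × 1.049 × 10⁻¹⁸) = 1.988 × 10⁻²³ kg·m/s.
λ = h/p = 6.626 × 10⁻³⁴ / 1.988 × 10⁻²³ = 3.33 × 10⁻¹¹ m = 33.3 pm.

λ = 33.3 pm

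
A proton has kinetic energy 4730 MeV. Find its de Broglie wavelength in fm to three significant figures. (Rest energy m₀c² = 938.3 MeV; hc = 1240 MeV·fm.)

Total energy E = KE + m₀c² = 4730 + 938.3 = 5668.3 MeV.
(pc)² = E² − (m₀c²)² = (5668.3)² − (938.3)² = 3.125 × 10⁷ MeV², so pc = 5590 MeV.
λ = hc/(pc) = 1240 MeV·fm / 5590 MeV = 0.222 fm.

λ = 0.222 fm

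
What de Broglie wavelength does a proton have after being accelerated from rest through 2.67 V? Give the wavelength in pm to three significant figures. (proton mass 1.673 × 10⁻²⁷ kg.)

KE = eV = 1.602 × 10⁻¹⁹ × 2.670 = 4.277 × 10⁻¹⁹ J.
p = √(2mKE) = √(2 × 1.673 × 10⁻²⁷ × 4.277 × 10⁻¹⁹) = 3.783 × 10⁻²³ kg·m/s.
λ = h/p = 6.626 × 10⁻³⁴ / 3.783 × 10⁻²³ = 1.75 × 10⁻¹¹ m = 17.5 pm.

λ = 17.5 pm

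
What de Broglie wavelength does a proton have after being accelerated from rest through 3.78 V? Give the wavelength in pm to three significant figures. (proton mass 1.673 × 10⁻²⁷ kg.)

KE = eV = 1.602 × 10⁻¹⁹ × 3.780 = 6.056 × 10⁻¹⁹ J.
p = √(2mKE) = √(2 × 1.673 × 10⁻²⁷ × 6.056 × 10⁻¹⁹) = 4.501 × 10⁻²³ kg·m/s.
λ = h/p = 6.626 × 10⁻³⁴ / 4.501 × 10⁻²³ = 1.47 × 10⁻¹¹ m = 14.7 pm.

λ = 14.7 pm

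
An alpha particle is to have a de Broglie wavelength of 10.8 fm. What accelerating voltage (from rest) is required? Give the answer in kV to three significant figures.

V = 884 kV

p = h/λ = 6.626 × 10⁻³⁴ / 1.080 × 10⁻¹⁴ = 6.135 × 10⁻²⁰ kg·m/s.
KE = p²/(2m) = 2.832 × 10⁻¹³ J.
V = KE/2e = 2.832 × 10⁻¹³ / (2 × 1.602 × 10⁻¹⁹) = 884 kV.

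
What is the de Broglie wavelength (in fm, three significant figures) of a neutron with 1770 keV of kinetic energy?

λ = 21.5 fm

KE = 1770 keV = 2.836 × 10⁻¹³ J.
p = √(2mKE) = √(2 × 1.675 × 10⁻²⁷ × 2.836 × 10⁻¹³) = 3.082 × 10⁻²⁰ kg·m/s.
λ = h/p = 6.626 × 10⁻³⁴ / 3.082 × 10⁻²⁰ = 2.15 × 10⁻¹⁴ m = 21.5 fm.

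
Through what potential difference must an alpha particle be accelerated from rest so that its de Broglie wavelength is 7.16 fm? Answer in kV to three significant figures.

V = 2010 kV

p = h/λ = 6.626 × 10⁻³⁴ / 7.160 × 10⁻¹⁵ = 9.254 × 10⁻²⁰ kg·m/s.
KE = p²/(2m) = 6.444 × 10⁻¹³ J.
V = KE/2e = 6.444 × 10⁻¹³ / (2 × 1.602 × 10⁻¹⁹) = 2010 kV.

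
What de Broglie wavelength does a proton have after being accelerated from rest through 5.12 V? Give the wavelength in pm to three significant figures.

KE = eV = 1.602 × 10⁻¹⁹ × 5.120 = 8.202 × 10⁻¹⁹ J.
p = √(2mKE) = √(2 × 1.673 × 10⁻²⁷ × 8.202 × 10⁻¹⁹) = 5.239 × 10⁻²³ kg·m/s.
λ = h/p = 6.626 × 10⁻³⁴ / 5.239 × 10⁻²³ = 1.26 × 10⁻¹¹ m = 12.6 pm.

λ = 12.6 pm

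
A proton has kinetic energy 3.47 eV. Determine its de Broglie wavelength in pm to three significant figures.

λ = 15.4 pm

KE = 3.47 eV = 5.559 × 10⁻¹⁹ J.
p = √(2mKE) = √(2 × 1.673 × 10⁻²⁷ × 5.559 × 10⁻¹⁹) = 4.313 × 10⁻²³ kg·m/s.
λ = h/p = 6.626 × 10⁻³⁴ / 4.313 × 10⁻²³ = 1.54 × 10⁻¹¹ m = 15.4 pm.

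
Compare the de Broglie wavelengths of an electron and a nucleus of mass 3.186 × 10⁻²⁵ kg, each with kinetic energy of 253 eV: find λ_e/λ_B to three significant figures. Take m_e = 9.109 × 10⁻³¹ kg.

λ_e/λ_B = 591

At fixed KE, p = √(2mKE) so λ = h/p ∝ 1/√m.
λ_e/λ_B = √(m_B/m_e) = √(3.186 × 10⁻²⁵/9.109 × 10⁻³¹) = √(3.498 × 10⁵) = 591.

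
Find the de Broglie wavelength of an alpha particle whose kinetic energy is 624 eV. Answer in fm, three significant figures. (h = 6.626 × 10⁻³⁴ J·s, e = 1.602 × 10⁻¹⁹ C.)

KE = 624 eV = 9.996 × 10⁻¹⁷ J.
p = √(2mKE) = √(2 × 6.645 × 10⁻²⁷ × 9.996 × 10⁻¹⁷) = 1.153 × 10⁻²¹ kg·m/s.
λ = h/p = 6.626 × 10⁻³⁴ / 1.153 × 10⁻²¹ = 5.75 × 10⁻¹³ m = 575 fm.

λ = 575 fm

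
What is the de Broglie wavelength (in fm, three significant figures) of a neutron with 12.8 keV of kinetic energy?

λ = 253 fm

KE = 12.8 keV = 2.051 × 10⁻¹⁵ J.
p = √(2mKE) = √(2 × 1.675 × 10⁻²⁷ × 2.051 × 10⁻¹⁵) = 2.621 × 10⁻²¹ kg·m/s.
λ = h/p = 6.626 × 10⁻³⁴ / 2.621 × 10⁻²¹ = 2.53 × 10⁻¹³ m = 253 fm.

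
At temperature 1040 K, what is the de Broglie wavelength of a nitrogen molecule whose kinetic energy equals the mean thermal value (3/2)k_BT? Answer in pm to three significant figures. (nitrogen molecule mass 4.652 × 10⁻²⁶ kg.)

λ = 14.8 pm

KE = (3/2)k_BT = 1.5 × 1.381 × 10⁻²³ × 1040 = 2.154 × 10⁻²⁰ J.
p = √(2mKE) = √(2 × 4.652 × 10⁻²⁶ × 2.154 × 10⁻²⁰) = 4.477 × 10⁻²³ kg·m/s.
λ = h/p = 1.48 × 10⁻¹¹ m = 14.8 pm.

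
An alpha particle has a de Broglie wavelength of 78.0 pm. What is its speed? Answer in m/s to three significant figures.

v = 1280 m/s

p = h/λ = 6.626 × 10⁻³⁴ / 7.800 × 10⁻¹¹ = 8.495 × 10⁻²⁴ kg·m/s.
v = p/m = 8.495 × 10⁻²⁴ / 6.645 × 10⁻²⁷ = 1.28 × 10³ m/s = 1280 m/s.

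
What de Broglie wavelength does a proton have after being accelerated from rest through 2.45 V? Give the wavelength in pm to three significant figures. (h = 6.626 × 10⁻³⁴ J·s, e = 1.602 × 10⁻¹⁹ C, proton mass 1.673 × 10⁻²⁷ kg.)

KE = eV = 1.602 × 10⁻¹⁹ × 2.450 = 3.925 × 10⁻¹⁹ J.
p = √(2mKE) = √(2 × 1.673 × 10⁻²⁷ × 3.925 × 10⁻¹⁹) = 3.624 × 10⁻²³ kg·m/s.
λ = h/p = 6.626 × 10⁻³⁴ / 3.624 × 10⁻²³ = 1.83 × 10⁻¹¹ m = 18.3 pm.

λ = 18.3 pm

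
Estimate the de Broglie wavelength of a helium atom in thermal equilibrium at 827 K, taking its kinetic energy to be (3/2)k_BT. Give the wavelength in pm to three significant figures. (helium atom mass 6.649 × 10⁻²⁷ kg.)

λ = 43.9 pm

KE = (3/2)k_BT = 1.5 × 1.381 × 10⁻²³ × 827 = 1.713 × 10⁻²⁰ J.
p = √(2mKE) = √(2 × 6.649 × 10⁻²⁷ × 1.713 × 10⁻²⁰) = 1.509 × 10⁻²³ kg·m/s.
λ = h/p = 4.39 × 10⁻¹¹ m = 43.9 pm.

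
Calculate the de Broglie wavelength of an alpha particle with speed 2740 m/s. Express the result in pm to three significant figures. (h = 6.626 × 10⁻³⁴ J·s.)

λ = 36.4 pm

p = mv = 6.645 × 10⁻²⁷ × 2740 = 1.821 × 10⁻²³ kg·m/s.
λ = h/p = 6.626 × 10⁻³⁴ / 1.821 × 10⁻²³ = 3.64 × 10⁻¹¹ m = 36.4 pm.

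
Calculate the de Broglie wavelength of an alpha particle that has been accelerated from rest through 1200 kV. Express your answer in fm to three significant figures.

KE = 2eV = 2 × 1.602 × 10⁻¹⁹ × 1.200 × 10⁶ = 3.845 × 10⁻¹³ J.
p = √(2mKE) = √(2 × 6.645 × 10⁻²⁷ × 3.845 × 10⁻¹³) = 7.148 × 10⁻²⁰ kg·m/s.
λ = h/p = 6.626 × 10⁻³⁴ / 7.148 × 10⁻²⁰ = 9.27 × 10⁻¹⁵ m = 9.27 fm.

λ = 9.27 fm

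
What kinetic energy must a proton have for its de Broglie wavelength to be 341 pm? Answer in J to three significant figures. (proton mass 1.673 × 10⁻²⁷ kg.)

p = h/λ = 6.626 × 10⁻³⁴ / 3.410 × 10⁻¹⁰ = 1.943 × 10⁻²⁴ kg·m/s.
KE = p²/(2m) = (1.943 × 10⁻²⁴)² / (2 × 1.673 × 10⁻²⁷) = 1.128 × 10⁻²¹ J = 1.13 × 10⁻²¹ J.

KE = 1.13 × 10⁻²¹ J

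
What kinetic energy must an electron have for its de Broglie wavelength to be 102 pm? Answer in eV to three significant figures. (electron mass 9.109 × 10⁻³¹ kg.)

KE = 145 eV

p = h/λ = 6.626 × 10⁻³⁴ / 1.020 × 10⁻¹⁰ = 6.496 × 10⁻²⁴ kg·m/s.
KE = p²/(2m) = (6.496 × 10⁻²⁴)² / (2 × 9.109 × 10⁻³¹) = 2.316 × 10⁻¹⁷ J = 145 eV.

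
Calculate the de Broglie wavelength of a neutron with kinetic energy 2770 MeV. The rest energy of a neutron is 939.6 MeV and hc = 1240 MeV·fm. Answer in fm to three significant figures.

λ = 0.346 fm

Total energy E = KE + m₀c² = 2770 + 939.6 = 3709.6 MeV.
(pc)² = E² − (m₀c²)² = (3709.6)² − (939.6)² = 1.288 × 10⁷ MeV², so pc = 3589 MeV.
λ = hc/(pc) = 1240 MeV·fm / 3589 MeV = 0.346 fm.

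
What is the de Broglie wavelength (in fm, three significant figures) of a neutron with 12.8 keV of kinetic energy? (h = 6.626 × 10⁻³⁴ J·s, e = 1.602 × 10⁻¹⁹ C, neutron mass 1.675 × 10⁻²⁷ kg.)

λ = 253 fm

KE = 12.8 keV = 2.051 × 10⁻¹⁵ J.
p = √(2mKE) = √(2 × 1.675 × 10⁻²⁷ × 2.051 × 10⁻¹⁵) = 2.621 × 10⁻²¹ kg·m/s.
λ = h/p = 6.626 × 10⁻³⁴ / 2.621 × 10⁻²¹ = 2.53 × 10⁻¹³ m = 253 fm.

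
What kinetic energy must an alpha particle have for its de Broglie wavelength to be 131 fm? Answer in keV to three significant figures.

KE = 12.0 keV

p = h/λ = 6.626 × 10⁻³⁴ / 1.310 × 10⁻¹³ = 5.058 × 10⁻²¹ kg·m/s.
KE = p²/(2m) = (5.058 × 10⁻²¹)² / (2 × 6.645 × 10⁻²⁷) = 1.925 × 10⁻¹⁵ J = 12.0 keV.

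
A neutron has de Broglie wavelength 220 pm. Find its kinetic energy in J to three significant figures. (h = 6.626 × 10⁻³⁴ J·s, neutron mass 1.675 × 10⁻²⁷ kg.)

p = h/λ = 6.626 × 10⁻³⁴ / 2.200 × 10⁻¹⁰ = 3.012 × 10⁻²⁴ kg·m/s.
KE = p²/(2m) = (3.012 × 10⁻²⁴)² / (2 × 1.675 × 10⁻²⁷) = 2.708 × 10⁻²¹ J = 2.71 × 10⁻²¹ J.

KE = 2.71 × 10⁻²¹ J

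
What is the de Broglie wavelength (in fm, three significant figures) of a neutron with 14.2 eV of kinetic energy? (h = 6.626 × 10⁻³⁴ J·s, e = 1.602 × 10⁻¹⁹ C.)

λ = 7590 fm

KE = 14.2 eV = 2.275 × 10⁻¹⁸ J.
p = √(2mKE) = √(2 × 1.675 × 10⁻²⁷ × 2.275 × 10⁻¹⁸) = 8.730 × 10⁻²³ kg·m/s.
λ = h/p = 6.626 × 10⁻³⁴ / 8.730 × 10⁻²³ = 7.59 × 10⁻¹² m = 7590 fm.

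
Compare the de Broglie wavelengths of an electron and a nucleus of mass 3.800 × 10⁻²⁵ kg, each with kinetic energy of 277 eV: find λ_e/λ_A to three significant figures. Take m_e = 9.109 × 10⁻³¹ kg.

λ_e/λ_A = 646

At fixed KE, p = √(2mKE) so λ = h/p ∝ 1/√m.
λ_e/λ_A = √(m_A/m_e) = √(3.800 × 10⁻²⁵/9.109 × 10⁻³¹) = √(4.172 × 10⁵) = 646.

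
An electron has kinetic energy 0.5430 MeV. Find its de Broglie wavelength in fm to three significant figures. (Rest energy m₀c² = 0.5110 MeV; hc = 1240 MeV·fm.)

λ = 1350 fm

Total energy E = KE + m₀c² = 0.5430 + 0.5110 = 1.0540 MeV.
(pc)² = E² − (m₀c²)² = (1.0540)² − (0.5110)² = 0.8498 MeV², so pc = 0.9218 MeV.
λ = hc/(pc) = 1240 MeV·fm / 0.9218 MeV = 1350 fm.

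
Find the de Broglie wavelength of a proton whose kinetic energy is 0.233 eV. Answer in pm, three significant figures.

KE = 0.233 eV = 3.733 × 10⁻²⁰ J.
p = √(2mKE) = √(2 × 1.673 × 10⁻²⁷ × 3.733 × 10⁻²⁰) = 1.118 × 10⁻²³ kg·m/s.
λ = h/p = 6.626 × 10⁻³⁴ / 1.118 × 10⁻²³ = 5.93 × 10⁻¹¹ m = 59.3 pm.

λ = 59.3 pm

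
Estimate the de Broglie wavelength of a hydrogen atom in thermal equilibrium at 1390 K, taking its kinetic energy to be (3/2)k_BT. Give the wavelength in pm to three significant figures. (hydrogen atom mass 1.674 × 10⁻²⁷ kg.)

λ = 67.5 pm

KE = (3/2)k_BT = 1.5 × 1.381 × 10⁻²³ × 1390 = 2.879 × 10⁻²⁰ J.
p = √(2mKE) = √(2 × 1.674 × 10⁻²⁷ × 2.879 × 10⁻²⁰) = 9.818 × 10⁻²⁴ kg·m/s.
λ = h/p = 6.75 × 10⁻¹¹ m = 67.5 pm.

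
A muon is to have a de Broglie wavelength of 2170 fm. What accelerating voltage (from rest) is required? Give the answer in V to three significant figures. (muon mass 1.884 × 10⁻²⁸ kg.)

p = h/λ = 6.626 × 10⁻³⁴ / 2.170 × 10⁻¹² = 3.053 × 10⁻²² kg·m/s.
KE = p²/(2m) = 2.474 × 10⁻¹⁶ J.
V = KE/e = 2.474 × 10⁻¹⁶ / (1.602 × 10⁻¹⁹) = 1540 V.

V = 1540 V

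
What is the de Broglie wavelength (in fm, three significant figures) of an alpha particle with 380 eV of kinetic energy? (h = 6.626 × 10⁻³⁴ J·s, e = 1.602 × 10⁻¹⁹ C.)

λ = 737 fm

KE = 380 eV = 6.088 × 10⁻¹⁷ J.
p = √(2mKE) = √(2 × 6.645 × 10⁻²⁷ × 6.088 × 10⁻¹⁷) = 8.995 × 10⁻²² kg·m/s.
λ = h/p = 6.626 × 10⁻³⁴ / 8.995 × 10⁻²² = 7.37 × 10⁻¹³ m = 737 fm.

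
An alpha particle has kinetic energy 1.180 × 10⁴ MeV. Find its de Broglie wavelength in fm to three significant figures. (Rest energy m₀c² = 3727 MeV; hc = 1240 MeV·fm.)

Total energy E = KE + m₀c² = 1.180 × 10⁴ + 3727 = 15527 MeV.
(pc)² = E² − (m₀c²)² = (15527)² − (3727)² = 2.272 × 10⁸ MeV², so pc = 1.507 × 10⁴ MeV.
λ = hc/(pc) = 1240 MeV·fm / 1.507 × 10⁴ MeV = 0.0823 fm.

λ = 0.0823 fm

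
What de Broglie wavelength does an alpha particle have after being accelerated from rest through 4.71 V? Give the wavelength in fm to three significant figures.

KE = 2eV = 2 × 1.602 × 10⁻¹⁹ × 4.710 = 1.509 × 10⁻¹⁸ J.
p = √(2mKE) = √(2 × 6.645 × 10⁻²⁷ × 1.509 × 10⁻¹⁸) = 1.416 × 10⁻²² kg·m/s.
λ = h/p = 6.626 × 10⁻³⁴ / 1.416 × 10⁻²² = 4.68 × 10⁻¹² m = 4680 fm.

λ = 4680 fm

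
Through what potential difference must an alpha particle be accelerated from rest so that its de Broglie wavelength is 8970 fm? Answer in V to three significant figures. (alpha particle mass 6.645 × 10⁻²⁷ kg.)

V = 1.28 V

p = h/λ = 6.626 × 10⁻³⁴ / 8.970 × 10⁻¹² = 7.387 × 10⁻²³ kg·m/s.
KE = p²/(2m) = 4.106 × 10⁻¹⁹ J.
V = KE/2e = 4.106 × 10⁻¹⁹ / (2 × 1.602 × 10⁻¹⁹) = 1.28 V.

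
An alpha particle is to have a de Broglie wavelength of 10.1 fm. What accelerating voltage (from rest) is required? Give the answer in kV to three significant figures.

V = 1010 kV

p = h/λ = 6.626 × 10⁻³⁴ / 1.010 × 10⁻¹⁴ = 6.560 × 10⁻²⁰ kg·m/s.
KE = p²/(2m) = 3.238 × 10⁻¹³ J.
V = KE/2e = 3.238 × 10⁻¹³ / (2 × 1.602 × 10⁻¹⁹) = 1010 kV.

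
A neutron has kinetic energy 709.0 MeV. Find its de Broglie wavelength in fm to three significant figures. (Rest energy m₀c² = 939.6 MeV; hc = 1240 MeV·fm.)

λ = 0.915 fm

Total energy E = KE + m₀c² = 709.0 + 939.6 = 1648.6 MeV.
(pc)² = E² − (m₀c²)² = (1648.6)² − (939.6)² = 1.835 × 10⁶ MeV², so pc = 1355 MeV.
λ = hc/(pc) = 1240 MeV·fm / 1355 MeV = 0.915 fm.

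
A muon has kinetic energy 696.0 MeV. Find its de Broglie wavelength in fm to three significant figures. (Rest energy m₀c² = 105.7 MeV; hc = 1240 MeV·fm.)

Total energy E = KE + m₀c² = 696.0 + 105.7 = 801.7 MeV.
(pc)² = E² − (m₀c²)² = (801.7)² − (105.7)² = 6.316 × 10⁵ MeV², so pc = 794.7 MeV.
λ = hc/(pc) = 1240 MeV·fm / 794.7 MeV = 1.56 fm.

λ = 1.56 fm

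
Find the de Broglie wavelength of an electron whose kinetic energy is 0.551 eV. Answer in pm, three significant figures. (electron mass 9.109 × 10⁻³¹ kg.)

λ = 1650 pm

KE = 0.551 eV = 8.827 × 10⁻²⁰ J.
p = √(2mKE) = √(2 × 9.109 × 10⁻³¹ × 8.827 × 10⁻²⁰) = 4.010 × 10⁻²⁵ kg·m/s.
λ = h/p = 6.626 × 10⁻³⁴ / 4.010 × 10⁻²⁵ = 1.65 × 10⁻⁹ m = 1650 pm.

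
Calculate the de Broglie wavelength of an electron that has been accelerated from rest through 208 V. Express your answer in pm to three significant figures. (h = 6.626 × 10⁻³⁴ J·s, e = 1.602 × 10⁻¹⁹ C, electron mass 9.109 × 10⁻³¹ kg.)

λ = 85.0 pm

KE = eV = 1.602 × 10⁻¹⁹ × 208.0 = 3.332 × 10⁻¹⁷ J.
p = √(2mKE) = √(2 × 9.109 × 10⁻³¹ × 3.332 × 10⁻¹⁷) = 7.791 × 10⁻²⁴ kg·m/s.
λ = h/p = 6.626 × 10⁻³⁴ / 7.791 × 10⁻²⁴ = 8.50 × 10⁻¹¹ m = 85.0 pm.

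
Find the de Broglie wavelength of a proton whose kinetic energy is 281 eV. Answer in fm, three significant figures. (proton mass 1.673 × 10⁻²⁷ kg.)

λ = 1710 fm

KE = 281 eV = 4.502 × 10⁻¹⁷ J.
p = √(2mKE) = √(2 × 1.673 × 10⁻²⁷ × 4.502 × 10⁻¹⁷) = 3.881 × 10⁻²² kg·m/s.
λ = h/p = 6.626 × 10⁻³⁴ / 3.881 × 10⁻²² = 1.71 × 10⁻¹² m = 1710 fm.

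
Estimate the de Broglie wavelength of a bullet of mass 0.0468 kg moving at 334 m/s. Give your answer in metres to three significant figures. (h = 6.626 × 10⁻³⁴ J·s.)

λ = 4.24 × 10⁻³⁵ m

p = mv = 0.0468 × 334 = 1.563 × 10¹ kg·m/s.
λ = h/p = 6.626 × 10⁻³⁴ / 1.563 × 10¹ = 4.24 × 10⁻³⁵ m.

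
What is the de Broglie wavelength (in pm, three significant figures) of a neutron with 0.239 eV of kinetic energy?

KE = 0.239 eV = 3.829 × 10⁻²⁰ J.
p = √(2mKE) = √(2 × 1.675 × 10⁻²⁷ × 3.829 × 10⁻²⁰) = 1.133 × 10⁻²³ kg·m/s.
λ = h/p = 6.626 × 10⁻³⁴ / 1.133 × 10⁻²³ = 5.85 × 10⁻¹¹ m = 58.5 pm.

λ = 58.5 pm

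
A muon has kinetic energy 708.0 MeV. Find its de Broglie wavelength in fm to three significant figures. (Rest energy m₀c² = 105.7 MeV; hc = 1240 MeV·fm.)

λ = 1.54 fm

Total energy E = KE + m₀c² = 708.0 + 105.7 = 813.7 MeV.
(pc)² = E² − (m₀c²)² = (813.7)² − (105.7)² = 6.509 × 10⁵ MeV², so pc = 806.8 MeV.
λ = hc/(pc) = 1240 MeV·fm / 806.8 MeV = 1.54 fm.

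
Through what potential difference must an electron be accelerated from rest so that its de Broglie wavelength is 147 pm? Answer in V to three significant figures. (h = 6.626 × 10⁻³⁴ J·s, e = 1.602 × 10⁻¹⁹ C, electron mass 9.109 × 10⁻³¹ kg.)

p = h/λ = 6.626 × 10⁻³⁴ / 1.470 × 10⁻¹⁰ = 4.507 × 10⁻²⁴ kg·m/s.
KE = p²/(2m) = 1.115 × 10⁻¹⁷ J.
V = KE/e = 1.115 × 10⁻¹⁷ / (1.602 × 10⁻¹⁹) = 69.6 V.

V = 69.6 V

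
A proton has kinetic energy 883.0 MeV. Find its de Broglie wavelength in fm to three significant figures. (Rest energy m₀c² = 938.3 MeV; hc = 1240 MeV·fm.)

Total energy E = KE + m₀c² = 883.0 + 938.3 = 1821.3 MeV.
(pc)² = E² − (m₀c²)² = (1821.3)² − (938.3)² = 2.437 × 10⁶ MeV², so pc = 1561 MeV.
λ = hc/(pc) = 1240 MeV·fm / 1561 MeV = 0.794 fm.

λ = 0.794 fm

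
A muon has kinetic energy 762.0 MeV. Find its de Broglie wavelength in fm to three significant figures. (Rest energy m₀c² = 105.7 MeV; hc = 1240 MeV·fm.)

λ = 1.44 fm

Total energy E = KE + m₀c² = 762.0 + 105.7 = 867.7 MeV.
(pc)² = E² − (m₀c²)² = (867.7)² − (105.7)² = 7.417 × 10⁵ MeV², so pc = 861.2 MeV.
λ = hc/(pc) = 1240 MeV·fm / 861.2 MeV = 1.44 fm.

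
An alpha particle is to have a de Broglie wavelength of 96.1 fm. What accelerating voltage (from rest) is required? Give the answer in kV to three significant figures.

V = 11.2 kV

p = h/λ = 6.626 × 10⁻³⁴ / 9.610 × 10⁻¹⁴ = 6.895 × 10⁻²¹ kg·m/s.
KE = p²/(2m) = 3.577 × 10⁻¹⁵ J.
V = KE/2e = 3.577 × 10⁻¹⁵ / (2 × 1.602 × 10⁻¹⁹) = 11.2 kV.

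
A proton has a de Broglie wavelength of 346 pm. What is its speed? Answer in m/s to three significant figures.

v = 1140 m/s

p = h/λ = 6.626 × 10⁻³⁴ / 3.460 × 10⁻¹⁰ = 1.915 × 10⁻²⁴ kg·m/s.
v = p/m = 1.915 × 10⁻²⁴ / 1.673 × 10⁻²⁷ = 1.14 × 10³ m/s = 1140 m/s.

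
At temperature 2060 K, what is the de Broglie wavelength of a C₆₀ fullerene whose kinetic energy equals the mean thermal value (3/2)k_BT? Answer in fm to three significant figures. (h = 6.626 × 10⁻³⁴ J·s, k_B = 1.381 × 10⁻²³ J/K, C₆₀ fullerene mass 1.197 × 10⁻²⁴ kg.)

KE = (3/2)k_BT = 1.5 × 1.381 × 10⁻²³ × 2060 = 4.267 × 10⁻²⁰ J.
p = √(2mKE) = √(2 × 1.197 × 10⁻²⁴ × 4.267 × 10⁻²⁰) = 3.196 × 10⁻²² kg·m/s.
λ = h/p = 2.07 × 10⁻¹² m = 2070 fm.

λ = 2070 fm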